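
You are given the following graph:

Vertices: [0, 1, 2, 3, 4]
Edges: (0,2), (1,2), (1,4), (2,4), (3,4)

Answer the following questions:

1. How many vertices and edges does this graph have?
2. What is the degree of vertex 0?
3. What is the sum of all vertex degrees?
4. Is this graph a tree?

Count: 5 vertices, 5 edges.
Vertex 0 has neighbors [2], degree = 1.
Handshaking lemma: 2 * 5 = 10.
A tree on 5 vertices has 4 edges. This graph has 5 edges (1 extra). Not a tree.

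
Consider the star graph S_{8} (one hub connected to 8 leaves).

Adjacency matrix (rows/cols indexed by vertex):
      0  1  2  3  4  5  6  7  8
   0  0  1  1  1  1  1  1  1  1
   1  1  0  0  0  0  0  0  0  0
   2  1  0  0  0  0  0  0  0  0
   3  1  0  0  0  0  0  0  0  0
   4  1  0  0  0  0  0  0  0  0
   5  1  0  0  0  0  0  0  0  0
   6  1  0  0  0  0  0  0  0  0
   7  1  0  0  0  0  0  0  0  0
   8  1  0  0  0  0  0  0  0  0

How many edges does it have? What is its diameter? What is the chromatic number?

Star graph S_{8}: the hub connects to all 8 leaves.
Edges = 8.
Diameter = 2 (any leaf to hub is 1, leaf to leaf through hub is 2).
Star graphs are bipartite (hub vs leaves), so chromatic number = 2.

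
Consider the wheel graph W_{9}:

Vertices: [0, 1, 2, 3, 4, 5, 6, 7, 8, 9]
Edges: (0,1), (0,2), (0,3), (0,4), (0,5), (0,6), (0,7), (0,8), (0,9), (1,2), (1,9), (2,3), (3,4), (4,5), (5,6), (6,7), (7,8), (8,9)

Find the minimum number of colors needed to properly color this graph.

W_{9} = C_{9} plus a hub adjacent to every cycle vertex.
The outer cycle needs 3 colors (odd cycle); the hub is adjacent to all of them so needs a fresh color.
Chromatic number = 3 + 1 = 4.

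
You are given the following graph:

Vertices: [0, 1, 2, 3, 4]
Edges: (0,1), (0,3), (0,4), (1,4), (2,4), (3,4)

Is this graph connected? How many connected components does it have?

Checking connectivity: the graph has 1 connected component(s).
All vertices are reachable from each other. The graph IS connected.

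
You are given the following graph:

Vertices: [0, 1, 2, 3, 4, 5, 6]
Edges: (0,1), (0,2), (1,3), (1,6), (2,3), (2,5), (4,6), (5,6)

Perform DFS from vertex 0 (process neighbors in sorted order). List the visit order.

DFS from vertex 0 (neighbors processed in ascending order):
Visit order: 0, 1, 3, 2, 5, 6, 4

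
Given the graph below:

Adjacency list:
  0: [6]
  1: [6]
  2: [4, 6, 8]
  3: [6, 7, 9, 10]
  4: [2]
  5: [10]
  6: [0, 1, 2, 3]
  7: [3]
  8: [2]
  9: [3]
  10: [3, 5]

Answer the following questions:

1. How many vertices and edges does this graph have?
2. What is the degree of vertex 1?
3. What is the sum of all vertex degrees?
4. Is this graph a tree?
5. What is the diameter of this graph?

Count: 11 vertices, 10 edges.
Vertex 1 has neighbors [6], degree = 1.
Handshaking lemma: 2 * 10 = 20.
A graph is a tree iff it is connected and has exactly n-1 edges. This graph is connected (all 11 vertices in one component) and has 11-1 = 10 edges. It is a tree.
Diameter (longest shortest path) = 5.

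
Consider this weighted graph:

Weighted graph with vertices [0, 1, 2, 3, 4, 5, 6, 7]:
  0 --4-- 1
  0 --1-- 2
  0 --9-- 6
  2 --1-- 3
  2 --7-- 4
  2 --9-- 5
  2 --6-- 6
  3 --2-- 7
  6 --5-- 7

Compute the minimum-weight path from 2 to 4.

Using Dijkstra's algorithm from vertex 2:
Shortest path: 2 -> 4
Total weight: 7 = 7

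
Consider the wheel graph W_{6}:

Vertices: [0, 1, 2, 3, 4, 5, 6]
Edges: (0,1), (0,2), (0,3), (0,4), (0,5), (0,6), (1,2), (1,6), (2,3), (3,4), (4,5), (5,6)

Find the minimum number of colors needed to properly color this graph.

W_{6} = C_{6} plus a hub adjacent to every cycle vertex.
The outer cycle needs 2 colors (even cycle); the hub is adjacent to all of them so needs a fresh color.
Chromatic number = 2 + 1 = 3.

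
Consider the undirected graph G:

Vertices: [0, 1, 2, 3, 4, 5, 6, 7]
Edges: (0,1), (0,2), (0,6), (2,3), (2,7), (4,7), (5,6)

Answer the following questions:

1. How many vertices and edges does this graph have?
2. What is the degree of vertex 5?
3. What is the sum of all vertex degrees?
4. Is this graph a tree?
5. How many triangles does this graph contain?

Count: 8 vertices, 7 edges.
Vertex 5 has neighbors [6], degree = 1.
Handshaking lemma: 2 * 7 = 14.
A graph is a tree iff it is connected and has exactly n-1 edges. This graph is connected (all 8 vertices in one component) and has 8-1 = 7 edges. It is a tree.
Number of triangles = 0.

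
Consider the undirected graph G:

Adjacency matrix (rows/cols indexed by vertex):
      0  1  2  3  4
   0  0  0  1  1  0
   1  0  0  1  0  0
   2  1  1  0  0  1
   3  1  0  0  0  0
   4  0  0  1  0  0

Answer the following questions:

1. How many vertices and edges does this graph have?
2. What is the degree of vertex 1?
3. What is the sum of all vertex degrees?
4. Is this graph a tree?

Count: 5 vertices, 4 edges.
Vertex 1 has neighbors [2], degree = 1.
Handshaking lemma: 2 * 4 = 8.
A graph is a tree iff it is connected and has exactly n-1 edges. This graph is connected (all 5 vertices in one component) and has 5-1 = 4 edges. It is a tree.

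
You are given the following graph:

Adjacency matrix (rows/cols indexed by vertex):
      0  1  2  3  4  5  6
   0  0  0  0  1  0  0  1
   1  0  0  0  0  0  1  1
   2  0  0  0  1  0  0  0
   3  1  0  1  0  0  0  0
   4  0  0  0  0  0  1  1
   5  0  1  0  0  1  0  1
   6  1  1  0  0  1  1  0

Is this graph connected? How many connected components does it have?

Checking connectivity: the graph has 1 connected component(s).
All vertices are reachable from each other. The graph IS connected.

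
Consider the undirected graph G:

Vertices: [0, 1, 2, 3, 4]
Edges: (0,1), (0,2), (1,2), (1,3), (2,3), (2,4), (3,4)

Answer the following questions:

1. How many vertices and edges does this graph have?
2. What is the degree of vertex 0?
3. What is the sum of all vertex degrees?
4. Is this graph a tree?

Count: 5 vertices, 7 edges.
Vertex 0 has neighbors [1, 2], degree = 2.
Handshaking lemma: 2 * 7 = 14.
A tree on 5 vertices has 4 edges. This graph has 7 edges (3 extra). Not a tree.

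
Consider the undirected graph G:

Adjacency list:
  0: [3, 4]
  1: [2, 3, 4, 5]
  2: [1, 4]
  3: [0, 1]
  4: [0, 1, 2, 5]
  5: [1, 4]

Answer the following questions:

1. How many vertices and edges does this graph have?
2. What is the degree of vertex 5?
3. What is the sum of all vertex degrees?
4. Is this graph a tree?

Count: 6 vertices, 8 edges.
Vertex 5 has neighbors [1, 4], degree = 2.
Handshaking lemma: 2 * 8 = 16.
A tree on 6 vertices has 5 edges. This graph has 8 edges (3 extra). Not a tree.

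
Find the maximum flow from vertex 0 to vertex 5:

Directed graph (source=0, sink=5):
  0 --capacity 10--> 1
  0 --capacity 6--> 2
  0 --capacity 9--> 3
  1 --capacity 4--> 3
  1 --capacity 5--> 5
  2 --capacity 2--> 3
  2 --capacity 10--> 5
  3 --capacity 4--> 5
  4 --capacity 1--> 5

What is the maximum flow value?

Computing max flow:
  Flow on (0->1): 9/10
  Flow on (0->2): 6/6
  Flow on (1->3): 4/4
  Flow on (1->5): 5/5
  Flow on (2->5): 6/10
  Flow on (3->5): 4/4
Maximum flow = 15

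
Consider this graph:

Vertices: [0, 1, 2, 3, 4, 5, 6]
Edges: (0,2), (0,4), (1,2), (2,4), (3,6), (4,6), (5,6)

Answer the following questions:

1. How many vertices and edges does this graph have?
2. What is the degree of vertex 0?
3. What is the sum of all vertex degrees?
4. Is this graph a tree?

Count: 7 vertices, 7 edges.
Vertex 0 has neighbors [2, 4], degree = 2.
Handshaking lemma: 2 * 7 = 14.
A tree on 7 vertices has 6 edges. This graph has 7 edges (1 extra). Not a tree.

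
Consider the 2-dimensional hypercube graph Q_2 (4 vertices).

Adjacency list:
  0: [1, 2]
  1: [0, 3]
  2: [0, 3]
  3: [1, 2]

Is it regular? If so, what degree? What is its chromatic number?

In Q_2, every vertex has exactly 2 neighbors (flip one of 2 bits), so it is 2-regular.
Q_2 is bipartite (partition by bit-parity), so chromatic number = 2.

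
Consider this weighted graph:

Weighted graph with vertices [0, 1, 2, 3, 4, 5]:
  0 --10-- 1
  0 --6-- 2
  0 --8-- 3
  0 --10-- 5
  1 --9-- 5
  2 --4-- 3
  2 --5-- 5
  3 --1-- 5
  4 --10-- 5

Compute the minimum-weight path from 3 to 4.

Using Dijkstra's algorithm from vertex 3:
Shortest path: 3 -> 5 -> 4
Total weight: 1 + 10 = 11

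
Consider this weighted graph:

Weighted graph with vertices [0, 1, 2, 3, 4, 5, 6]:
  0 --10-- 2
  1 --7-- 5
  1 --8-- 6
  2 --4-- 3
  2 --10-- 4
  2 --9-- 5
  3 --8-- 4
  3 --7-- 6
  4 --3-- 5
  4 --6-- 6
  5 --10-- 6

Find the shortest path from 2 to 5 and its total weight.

Using Dijkstra's algorithm from vertex 2:
Shortest path: 2 -> 5
Total weight: 9 = 9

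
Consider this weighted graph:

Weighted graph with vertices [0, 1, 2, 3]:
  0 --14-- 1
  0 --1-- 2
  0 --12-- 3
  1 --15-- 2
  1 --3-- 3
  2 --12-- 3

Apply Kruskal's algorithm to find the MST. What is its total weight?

Applying Kruskal's algorithm (sort edges by weight, add if no cycle):
  Add (0,2) w=1
  Add (1,3) w=3
  Add (0,3) w=12
  Skip (2,3) w=12 (creates cycle)
  Skip (0,1) w=14 (creates cycle)
  Skip (1,2) w=15 (creates cycle)
MST weight = 16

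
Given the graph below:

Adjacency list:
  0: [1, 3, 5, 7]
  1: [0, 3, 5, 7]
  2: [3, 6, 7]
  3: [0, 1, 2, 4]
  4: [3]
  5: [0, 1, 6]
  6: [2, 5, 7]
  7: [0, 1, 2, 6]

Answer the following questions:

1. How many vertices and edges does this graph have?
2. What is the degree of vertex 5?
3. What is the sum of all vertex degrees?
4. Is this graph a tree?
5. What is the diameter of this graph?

Count: 8 vertices, 13 edges.
Vertex 5 has neighbors [0, 1, 6], degree = 3.
Handshaking lemma: 2 * 13 = 26.
A tree on 8 vertices has 7 edges. This graph has 13 edges (6 extra). Not a tree.
Diameter (longest shortest path) = 3.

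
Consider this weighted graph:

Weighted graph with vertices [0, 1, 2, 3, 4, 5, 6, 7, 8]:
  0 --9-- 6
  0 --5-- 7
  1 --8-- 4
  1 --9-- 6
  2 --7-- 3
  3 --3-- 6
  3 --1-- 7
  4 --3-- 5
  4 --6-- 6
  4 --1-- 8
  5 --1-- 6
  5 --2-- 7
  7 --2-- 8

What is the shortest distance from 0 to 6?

Using Dijkstra's algorithm from vertex 0:
Shortest path: 0 -> 7 -> 5 -> 6
Total weight: 5 + 2 + 1 = 8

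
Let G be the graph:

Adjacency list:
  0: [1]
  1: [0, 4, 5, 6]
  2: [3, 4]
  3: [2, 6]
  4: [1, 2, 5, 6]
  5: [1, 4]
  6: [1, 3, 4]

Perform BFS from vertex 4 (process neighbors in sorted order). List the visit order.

BFS from vertex 4 (neighbors processed in ascending order):
Visit order: 4, 1, 2, 5, 6, 0, 3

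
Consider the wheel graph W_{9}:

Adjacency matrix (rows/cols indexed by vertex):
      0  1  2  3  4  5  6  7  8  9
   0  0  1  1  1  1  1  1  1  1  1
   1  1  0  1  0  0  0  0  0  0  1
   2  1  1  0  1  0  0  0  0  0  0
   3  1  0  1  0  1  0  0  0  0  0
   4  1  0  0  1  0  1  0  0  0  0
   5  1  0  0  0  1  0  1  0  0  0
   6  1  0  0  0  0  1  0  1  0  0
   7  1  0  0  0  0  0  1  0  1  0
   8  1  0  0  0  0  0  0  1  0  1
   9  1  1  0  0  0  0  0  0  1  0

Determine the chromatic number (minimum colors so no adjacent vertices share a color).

W_{9} = C_{9} plus a hub adjacent to every cycle vertex.
The outer cycle needs 3 colors (odd cycle); the hub is adjacent to all of them so needs a fresh color.
Chromatic number = 3 + 1 = 4.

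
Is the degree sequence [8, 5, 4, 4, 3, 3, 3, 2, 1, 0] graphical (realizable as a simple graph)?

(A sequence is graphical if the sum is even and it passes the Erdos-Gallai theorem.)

Sum of degrees = 33. Sum is odd, so the sequence is NOT graphical.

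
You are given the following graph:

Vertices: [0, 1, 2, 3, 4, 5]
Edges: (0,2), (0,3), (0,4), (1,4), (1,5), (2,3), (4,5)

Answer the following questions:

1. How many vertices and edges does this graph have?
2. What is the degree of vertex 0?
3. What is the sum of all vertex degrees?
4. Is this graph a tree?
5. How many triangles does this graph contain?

Count: 6 vertices, 7 edges.
Vertex 0 has neighbors [2, 3, 4], degree = 3.
Handshaking lemma: 2 * 7 = 14.
A tree on 6 vertices has 5 edges. This graph has 7 edges (2 extra). Not a tree.
Number of triangles = 2.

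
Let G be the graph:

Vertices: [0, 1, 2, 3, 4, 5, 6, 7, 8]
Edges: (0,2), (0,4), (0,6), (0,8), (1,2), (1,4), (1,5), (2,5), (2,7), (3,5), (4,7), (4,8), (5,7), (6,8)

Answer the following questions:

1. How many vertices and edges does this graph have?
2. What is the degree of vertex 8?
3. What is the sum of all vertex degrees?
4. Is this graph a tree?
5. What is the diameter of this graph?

Count: 9 vertices, 14 edges.
Vertex 8 has neighbors [0, 4, 6], degree = 3.
Handshaking lemma: 2 * 14 = 28.
A tree on 9 vertices has 8 edges. This graph has 14 edges (6 extra). Not a tree.
Diameter (longest shortest path) = 4.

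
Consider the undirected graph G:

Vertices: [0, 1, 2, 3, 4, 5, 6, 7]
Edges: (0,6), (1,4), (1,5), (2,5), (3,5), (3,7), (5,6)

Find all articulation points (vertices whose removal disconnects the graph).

An articulation point is a vertex whose removal disconnects the graph.
Articulation points: [1, 3, 5, 6]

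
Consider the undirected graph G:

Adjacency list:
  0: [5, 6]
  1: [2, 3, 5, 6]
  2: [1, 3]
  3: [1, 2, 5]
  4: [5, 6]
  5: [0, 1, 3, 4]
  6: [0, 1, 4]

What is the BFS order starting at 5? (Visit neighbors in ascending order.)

BFS from vertex 5 (neighbors processed in ascending order):
Visit order: 5, 0, 1, 3, 4, 6, 2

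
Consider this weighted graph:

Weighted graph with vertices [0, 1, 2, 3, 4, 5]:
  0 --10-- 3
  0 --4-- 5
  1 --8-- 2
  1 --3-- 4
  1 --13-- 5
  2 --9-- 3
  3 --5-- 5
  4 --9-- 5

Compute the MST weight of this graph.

Applying Kruskal's algorithm (sort edges by weight, add if no cycle):
  Add (1,4) w=3
  Add (0,5) w=4
  Add (3,5) w=5
  Add (1,2) w=8
  Add (2,3) w=9
  Skip (4,5) w=9 (creates cycle)
  Skip (0,3) w=10 (creates cycle)
  Skip (1,5) w=13 (creates cycle)
MST weight = 29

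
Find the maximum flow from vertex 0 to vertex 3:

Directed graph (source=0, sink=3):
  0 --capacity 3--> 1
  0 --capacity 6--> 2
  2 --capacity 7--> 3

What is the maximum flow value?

Computing max flow:
  Flow on (0->2): 6/6
  Flow on (2->3): 6/7
Maximum flow = 6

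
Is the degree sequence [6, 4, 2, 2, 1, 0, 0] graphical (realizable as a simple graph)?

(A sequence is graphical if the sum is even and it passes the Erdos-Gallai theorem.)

Sum of degrees = 15. Sum is odd, so the sequence is NOT graphical.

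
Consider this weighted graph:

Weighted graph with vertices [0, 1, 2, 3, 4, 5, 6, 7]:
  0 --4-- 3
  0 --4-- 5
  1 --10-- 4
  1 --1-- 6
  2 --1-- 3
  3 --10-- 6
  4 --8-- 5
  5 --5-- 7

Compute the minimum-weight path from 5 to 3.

Using Dijkstra's algorithm from vertex 5:
Shortest path: 5 -> 0 -> 3
Total weight: 4 + 4 = 8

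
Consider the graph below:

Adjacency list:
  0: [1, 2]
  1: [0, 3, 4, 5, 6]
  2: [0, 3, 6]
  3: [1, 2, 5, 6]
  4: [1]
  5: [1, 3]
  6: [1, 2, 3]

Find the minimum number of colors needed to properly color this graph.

The graph has a maximum clique of size 3 (lower bound on chromatic number).
A valid 3-coloring: {0: 1, 1: 0, 2: 0, 3: 1, 4: 1, 5: 2, 6: 2}.
Chromatic number = 3.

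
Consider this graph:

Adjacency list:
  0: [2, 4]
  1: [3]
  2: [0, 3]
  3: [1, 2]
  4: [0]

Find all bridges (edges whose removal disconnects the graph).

A bridge is an edge whose removal increases the number of connected components.
Bridges found: (0,2), (0,4), (1,3), (2,3)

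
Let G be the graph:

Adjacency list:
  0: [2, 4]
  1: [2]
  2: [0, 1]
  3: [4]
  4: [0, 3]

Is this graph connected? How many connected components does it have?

Checking connectivity: the graph has 1 connected component(s).
All vertices are reachable from each other. The graph IS connected.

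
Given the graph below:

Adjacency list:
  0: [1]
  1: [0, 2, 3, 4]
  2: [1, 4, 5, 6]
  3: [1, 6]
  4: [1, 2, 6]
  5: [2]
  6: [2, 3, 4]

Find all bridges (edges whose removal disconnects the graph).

A bridge is an edge whose removal increases the number of connected components.
Bridges found: (0,1), (2,5)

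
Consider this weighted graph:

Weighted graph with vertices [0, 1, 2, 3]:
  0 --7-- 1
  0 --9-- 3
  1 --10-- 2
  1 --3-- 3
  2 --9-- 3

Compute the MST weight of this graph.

Applying Kruskal's algorithm (sort edges by weight, add if no cycle):
  Add (1,3) w=3
  Add (0,1) w=7
  Skip (0,3) w=9 (creates cycle)
  Add (2,3) w=9
  Skip (1,2) w=10 (creates cycle)
MST weight = 19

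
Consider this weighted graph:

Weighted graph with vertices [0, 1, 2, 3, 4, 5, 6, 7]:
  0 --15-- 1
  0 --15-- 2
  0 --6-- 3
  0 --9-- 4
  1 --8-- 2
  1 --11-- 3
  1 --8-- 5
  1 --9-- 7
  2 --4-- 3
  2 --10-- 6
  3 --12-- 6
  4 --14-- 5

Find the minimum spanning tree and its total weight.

Applying Kruskal's algorithm (sort edges by weight, add if no cycle):
  Add (2,3) w=4
  Add (0,3) w=6
  Add (1,2) w=8
  Add (1,5) w=8
  Add (0,4) w=9
  Add (1,7) w=9
  Add (2,6) w=10
  Skip (1,3) w=11 (creates cycle)
  Skip (3,6) w=12 (creates cycle)
  Skip (4,5) w=14 (creates cycle)
  Skip (0,2) w=15 (creates cycle)
  Skip (0,1) w=15 (creates cycle)
MST weight = 54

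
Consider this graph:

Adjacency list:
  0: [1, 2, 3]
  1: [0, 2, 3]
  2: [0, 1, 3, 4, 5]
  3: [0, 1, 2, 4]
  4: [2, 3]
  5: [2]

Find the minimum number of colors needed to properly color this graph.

The graph has a maximum clique of size 4 (lower bound on chromatic number).
A valid 4-coloring: {0: 2, 1: 3, 2: 0, 3: 1, 4: 2, 5: 1}.
Chromatic number = 4.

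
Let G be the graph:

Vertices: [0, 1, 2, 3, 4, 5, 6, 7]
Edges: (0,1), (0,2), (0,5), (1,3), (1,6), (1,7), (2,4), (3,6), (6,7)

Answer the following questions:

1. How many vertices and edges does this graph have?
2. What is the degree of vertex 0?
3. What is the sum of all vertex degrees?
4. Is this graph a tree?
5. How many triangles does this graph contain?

Count: 8 vertices, 9 edges.
Vertex 0 has neighbors [1, 2, 5], degree = 3.
Handshaking lemma: 2 * 9 = 18.
A tree on 8 vertices has 7 edges. This graph has 9 edges (2 extra). Not a tree.
Number of triangles = 2.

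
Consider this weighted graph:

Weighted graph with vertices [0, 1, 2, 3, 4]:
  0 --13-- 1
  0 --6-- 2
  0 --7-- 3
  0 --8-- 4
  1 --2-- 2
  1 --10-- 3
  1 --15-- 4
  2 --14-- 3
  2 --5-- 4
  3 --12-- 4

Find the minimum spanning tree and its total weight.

Applying Kruskal's algorithm (sort edges by weight, add if no cycle):
  Add (1,2) w=2
  Add (2,4) w=5
  Add (0,2) w=6
  Add (0,3) w=7
  Skip (0,4) w=8 (creates cycle)
  Skip (1,3) w=10 (creates cycle)
  Skip (3,4) w=12 (creates cycle)
  Skip (0,1) w=13 (creates cycle)
  Skip (2,3) w=14 (creates cycle)
  Skip (1,4) w=15 (creates cycle)
MST weight = 20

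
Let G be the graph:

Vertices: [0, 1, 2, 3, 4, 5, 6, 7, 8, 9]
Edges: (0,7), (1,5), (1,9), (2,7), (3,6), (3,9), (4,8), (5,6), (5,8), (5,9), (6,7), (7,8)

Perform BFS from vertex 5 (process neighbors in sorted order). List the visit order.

BFS from vertex 5 (neighbors processed in ascending order):
Visit order: 5, 1, 6, 8, 9, 3, 7, 4, 0, 2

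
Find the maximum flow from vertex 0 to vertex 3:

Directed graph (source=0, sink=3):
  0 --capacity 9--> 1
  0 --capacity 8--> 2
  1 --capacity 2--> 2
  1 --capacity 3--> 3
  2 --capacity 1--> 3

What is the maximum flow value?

Computing max flow:
  Flow on (0->1): 4/9
  Flow on (1->2): 1/2
  Flow on (1->3): 3/3
  Flow on (2->3): 1/1
Maximum flow = 4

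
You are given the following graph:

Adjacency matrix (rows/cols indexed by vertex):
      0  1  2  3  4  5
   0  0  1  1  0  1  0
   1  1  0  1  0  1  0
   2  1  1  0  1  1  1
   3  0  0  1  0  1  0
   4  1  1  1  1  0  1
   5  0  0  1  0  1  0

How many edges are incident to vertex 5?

Vertex 5 has neighbors [2, 4], so deg(5) = 2.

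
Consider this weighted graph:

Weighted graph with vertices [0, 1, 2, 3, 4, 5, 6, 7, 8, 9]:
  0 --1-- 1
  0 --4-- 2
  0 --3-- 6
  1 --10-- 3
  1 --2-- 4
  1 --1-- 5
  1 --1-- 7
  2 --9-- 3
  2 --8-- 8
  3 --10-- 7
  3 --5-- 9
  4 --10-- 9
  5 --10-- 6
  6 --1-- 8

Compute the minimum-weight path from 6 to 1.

Using Dijkstra's algorithm from vertex 6:
Shortest path: 6 -> 0 -> 1
Total weight: 3 + 1 = 4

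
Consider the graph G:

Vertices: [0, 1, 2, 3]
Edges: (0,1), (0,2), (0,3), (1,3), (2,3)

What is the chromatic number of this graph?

The graph has a maximum clique of size 3 (lower bound on chromatic number).
A valid 3-coloring: {0: 0, 1: 2, 2: 2, 3: 1}.
Chromatic number = 3.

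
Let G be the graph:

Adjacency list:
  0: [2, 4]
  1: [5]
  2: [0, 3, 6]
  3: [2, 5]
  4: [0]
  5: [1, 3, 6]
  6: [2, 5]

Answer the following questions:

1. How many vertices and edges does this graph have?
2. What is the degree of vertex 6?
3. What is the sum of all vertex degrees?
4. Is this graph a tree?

Count: 7 vertices, 7 edges.
Vertex 6 has neighbors [2, 5], degree = 2.
Handshaking lemma: 2 * 7 = 14.
A tree on 7 vertices has 6 edges. This graph has 7 edges (1 extra). Not a tree.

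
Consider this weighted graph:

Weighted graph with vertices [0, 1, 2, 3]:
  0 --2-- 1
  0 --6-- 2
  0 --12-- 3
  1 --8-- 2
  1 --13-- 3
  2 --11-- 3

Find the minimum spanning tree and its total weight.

Applying Kruskal's algorithm (sort edges by weight, add if no cycle):
  Add (0,1) w=2
  Add (0,2) w=6
  Skip (1,2) w=8 (creates cycle)
  Add (2,3) w=11
  Skip (0,3) w=12 (creates cycle)
  Skip (1,3) w=13 (creates cycle)
MST weight = 19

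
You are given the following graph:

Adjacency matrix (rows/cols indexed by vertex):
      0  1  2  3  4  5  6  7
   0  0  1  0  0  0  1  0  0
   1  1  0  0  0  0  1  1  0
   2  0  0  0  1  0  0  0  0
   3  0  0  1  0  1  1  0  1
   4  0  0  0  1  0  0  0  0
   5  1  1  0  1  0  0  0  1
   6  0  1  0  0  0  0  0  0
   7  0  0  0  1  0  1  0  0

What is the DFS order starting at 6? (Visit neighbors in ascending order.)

DFS from vertex 6 (neighbors processed in ascending order):
Visit order: 6, 1, 0, 5, 3, 2, 4, 7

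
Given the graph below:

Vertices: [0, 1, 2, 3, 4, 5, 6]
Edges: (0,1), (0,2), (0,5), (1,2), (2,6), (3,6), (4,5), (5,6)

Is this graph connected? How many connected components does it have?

Checking connectivity: the graph has 1 connected component(s).
All vertices are reachable from each other. The graph IS connected.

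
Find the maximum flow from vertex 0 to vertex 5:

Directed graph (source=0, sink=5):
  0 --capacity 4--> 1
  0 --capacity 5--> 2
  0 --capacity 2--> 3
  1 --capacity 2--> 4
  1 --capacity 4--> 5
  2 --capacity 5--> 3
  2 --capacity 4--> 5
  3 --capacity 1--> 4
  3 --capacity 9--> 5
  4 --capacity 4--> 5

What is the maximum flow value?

Computing max flow:
  Flow on (0->1): 4/4
  Flow on (0->2): 5/5
  Flow on (0->3): 2/2
  Flow on (1->5): 4/4
  Flow on (2->3): 1/5
  Flow on (2->5): 4/4
  Flow on (3->5): 3/9
Maximum flow = 11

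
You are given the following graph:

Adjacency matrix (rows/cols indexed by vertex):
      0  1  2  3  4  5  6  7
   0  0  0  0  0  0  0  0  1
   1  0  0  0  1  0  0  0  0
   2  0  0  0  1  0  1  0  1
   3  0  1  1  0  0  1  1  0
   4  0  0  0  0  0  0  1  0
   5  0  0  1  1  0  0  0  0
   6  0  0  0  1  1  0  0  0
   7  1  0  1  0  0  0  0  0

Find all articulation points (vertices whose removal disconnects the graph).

An articulation point is a vertex whose removal disconnects the graph.
Articulation points: [2, 3, 6, 7]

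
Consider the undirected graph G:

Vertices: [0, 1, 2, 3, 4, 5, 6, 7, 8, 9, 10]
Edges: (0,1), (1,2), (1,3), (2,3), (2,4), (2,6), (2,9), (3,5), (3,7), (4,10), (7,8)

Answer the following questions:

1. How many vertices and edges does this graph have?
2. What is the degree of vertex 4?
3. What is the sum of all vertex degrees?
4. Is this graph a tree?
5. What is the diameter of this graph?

Count: 11 vertices, 11 edges.
Vertex 4 has neighbors [2, 10], degree = 2.
Handshaking lemma: 2 * 11 = 22.
A tree on 11 vertices has 10 edges. This graph has 11 edges (1 extra). Not a tree.
Diameter (longest shortest path) = 5.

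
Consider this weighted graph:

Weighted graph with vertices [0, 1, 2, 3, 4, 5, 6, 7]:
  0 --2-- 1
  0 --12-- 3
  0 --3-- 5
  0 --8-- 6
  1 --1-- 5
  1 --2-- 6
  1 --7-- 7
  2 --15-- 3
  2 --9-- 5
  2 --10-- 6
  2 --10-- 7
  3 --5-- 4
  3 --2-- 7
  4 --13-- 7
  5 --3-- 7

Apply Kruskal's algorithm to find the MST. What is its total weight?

Applying Kruskal's algorithm (sort edges by weight, add if no cycle):
  Add (1,5) w=1
  Add (0,1) w=2
  Add (1,6) w=2
  Add (3,7) w=2
  Skip (0,5) w=3 (creates cycle)
  Add (5,7) w=3
  Add (3,4) w=5
  Skip (1,7) w=7 (creates cycle)
  Skip (0,6) w=8 (creates cycle)
  Add (2,5) w=9
  Skip (2,7) w=10 (creates cycle)
  Skip (2,6) w=10 (creates cycle)
  Skip (0,3) w=12 (creates cycle)
  Skip (4,7) w=13 (creates cycle)
  Skip (2,3) w=15 (creates cycle)
MST weight = 24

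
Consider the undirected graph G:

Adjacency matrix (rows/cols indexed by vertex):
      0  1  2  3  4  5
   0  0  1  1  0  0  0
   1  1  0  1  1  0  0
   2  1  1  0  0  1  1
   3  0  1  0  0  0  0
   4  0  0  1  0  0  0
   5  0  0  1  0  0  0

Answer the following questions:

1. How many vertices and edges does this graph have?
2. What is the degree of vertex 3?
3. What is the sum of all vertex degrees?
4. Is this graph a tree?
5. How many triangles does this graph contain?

Count: 6 vertices, 6 edges.
Vertex 3 has neighbors [1], degree = 1.
Handshaking lemma: 2 * 6 = 12.
A tree on 6 vertices has 5 edges. This graph has 6 edges (1 extra). Not a tree.
Number of triangles = 1.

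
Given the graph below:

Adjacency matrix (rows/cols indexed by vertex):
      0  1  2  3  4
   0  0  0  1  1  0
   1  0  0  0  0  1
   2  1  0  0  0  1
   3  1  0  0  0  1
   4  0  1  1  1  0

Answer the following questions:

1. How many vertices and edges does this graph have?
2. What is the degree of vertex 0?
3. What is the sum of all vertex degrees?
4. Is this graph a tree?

Count: 5 vertices, 5 edges.
Vertex 0 has neighbors [2, 3], degree = 2.
Handshaking lemma: 2 * 5 = 10.
A tree on 5 vertices has 4 edges. This graph has 5 edges (1 extra). Not a tree.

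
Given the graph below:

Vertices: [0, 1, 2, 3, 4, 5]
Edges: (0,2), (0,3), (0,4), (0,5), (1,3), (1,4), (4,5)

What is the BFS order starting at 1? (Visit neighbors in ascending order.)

BFS from vertex 1 (neighbors processed in ascending order):
Visit order: 1, 3, 4, 0, 5, 2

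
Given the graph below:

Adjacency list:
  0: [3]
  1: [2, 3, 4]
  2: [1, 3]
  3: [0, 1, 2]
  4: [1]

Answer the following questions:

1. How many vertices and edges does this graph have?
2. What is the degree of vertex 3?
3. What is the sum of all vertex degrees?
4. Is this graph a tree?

Count: 5 vertices, 5 edges.
Vertex 3 has neighbors [0, 1, 2], degree = 3.
Handshaking lemma: 2 * 5 = 10.
A tree on 5 vertices has 4 edges. This graph has 5 edges (1 extra). Not a tree.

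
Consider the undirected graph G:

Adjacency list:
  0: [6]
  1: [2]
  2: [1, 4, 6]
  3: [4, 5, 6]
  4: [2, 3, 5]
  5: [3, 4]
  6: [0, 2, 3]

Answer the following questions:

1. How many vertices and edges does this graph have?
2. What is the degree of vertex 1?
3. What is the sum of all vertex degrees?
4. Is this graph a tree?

Count: 7 vertices, 8 edges.
Vertex 1 has neighbors [2], degree = 1.
Handshaking lemma: 2 * 8 = 16.
A tree on 7 vertices has 6 edges. This graph has 8 edges (2 extra). Not a tree.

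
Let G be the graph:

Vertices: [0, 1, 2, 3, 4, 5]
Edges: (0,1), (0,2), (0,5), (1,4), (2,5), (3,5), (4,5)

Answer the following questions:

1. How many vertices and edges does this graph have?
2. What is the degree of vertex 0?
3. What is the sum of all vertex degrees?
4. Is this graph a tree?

Count: 6 vertices, 7 edges.
Vertex 0 has neighbors [1, 2, 5], degree = 3.
Handshaking lemma: 2 * 7 = 14.
A tree on 6 vertices has 5 edges. This graph has 7 edges (2 extra). Not a tree.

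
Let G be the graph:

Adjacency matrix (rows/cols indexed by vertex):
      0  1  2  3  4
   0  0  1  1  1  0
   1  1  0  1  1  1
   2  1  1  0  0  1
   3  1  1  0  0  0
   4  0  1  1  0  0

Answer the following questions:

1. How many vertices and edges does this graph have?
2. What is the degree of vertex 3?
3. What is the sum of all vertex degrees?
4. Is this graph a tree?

Count: 5 vertices, 7 edges.
Vertex 3 has neighbors [0, 1], degree = 2.
Handshaking lemma: 2 * 7 = 14.
A tree on 5 vertices has 4 edges. This graph has 7 edges (3 extra). Not a tree.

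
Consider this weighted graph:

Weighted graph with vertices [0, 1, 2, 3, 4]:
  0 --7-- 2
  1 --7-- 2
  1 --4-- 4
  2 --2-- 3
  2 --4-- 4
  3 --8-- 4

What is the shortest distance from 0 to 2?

Using Dijkstra's algorithm from vertex 0:
Shortest path: 0 -> 2
Total weight: 7 = 7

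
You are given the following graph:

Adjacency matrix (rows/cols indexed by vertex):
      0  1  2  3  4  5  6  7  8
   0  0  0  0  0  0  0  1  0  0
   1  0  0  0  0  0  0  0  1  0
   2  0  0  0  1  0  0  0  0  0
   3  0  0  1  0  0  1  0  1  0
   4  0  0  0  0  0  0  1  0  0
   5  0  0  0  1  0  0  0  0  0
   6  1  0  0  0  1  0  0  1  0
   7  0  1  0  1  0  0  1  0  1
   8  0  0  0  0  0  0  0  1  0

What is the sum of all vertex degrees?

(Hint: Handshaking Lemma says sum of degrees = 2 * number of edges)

Count edges: 8 edges.
By Handshaking Lemma: sum of degrees = 2 * 8 = 16.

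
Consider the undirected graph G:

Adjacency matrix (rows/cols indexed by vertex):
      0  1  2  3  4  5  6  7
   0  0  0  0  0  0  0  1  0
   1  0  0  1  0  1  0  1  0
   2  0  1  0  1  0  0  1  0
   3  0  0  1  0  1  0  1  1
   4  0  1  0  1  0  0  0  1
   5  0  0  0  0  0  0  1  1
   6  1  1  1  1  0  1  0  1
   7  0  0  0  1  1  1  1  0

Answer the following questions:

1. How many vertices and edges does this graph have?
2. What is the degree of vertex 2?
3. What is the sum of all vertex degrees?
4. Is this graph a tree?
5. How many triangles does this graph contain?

Count: 8 vertices, 13 edges.
Vertex 2 has neighbors [1, 3, 6], degree = 3.
Handshaking lemma: 2 * 13 = 26.
A tree on 8 vertices has 7 edges. This graph has 13 edges (6 extra). Not a tree.
Number of triangles = 5.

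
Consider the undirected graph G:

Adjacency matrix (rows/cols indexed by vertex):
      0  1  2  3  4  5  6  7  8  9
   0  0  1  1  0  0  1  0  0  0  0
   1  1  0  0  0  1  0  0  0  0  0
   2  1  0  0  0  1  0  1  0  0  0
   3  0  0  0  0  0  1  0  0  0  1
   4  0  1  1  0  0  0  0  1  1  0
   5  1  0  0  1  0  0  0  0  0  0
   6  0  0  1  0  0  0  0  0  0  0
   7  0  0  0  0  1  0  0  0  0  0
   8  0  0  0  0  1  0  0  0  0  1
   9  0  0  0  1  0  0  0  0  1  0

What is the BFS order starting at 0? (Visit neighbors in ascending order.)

BFS from vertex 0 (neighbors processed in ascending order):
Visit order: 0, 1, 2, 5, 4, 6, 3, 7, 8, 9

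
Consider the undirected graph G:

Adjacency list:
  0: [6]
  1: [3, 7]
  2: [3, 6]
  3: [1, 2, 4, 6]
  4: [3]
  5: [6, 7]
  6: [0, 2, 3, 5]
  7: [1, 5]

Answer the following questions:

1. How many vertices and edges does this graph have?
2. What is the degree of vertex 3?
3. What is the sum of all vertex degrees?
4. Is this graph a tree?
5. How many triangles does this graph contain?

Count: 8 vertices, 9 edges.
Vertex 3 has neighbors [1, 2, 4, 6], degree = 4.
Handshaking lemma: 2 * 9 = 18.
A tree on 8 vertices has 7 edges. This graph has 9 edges (2 extra). Not a tree.
Number of triangles = 1.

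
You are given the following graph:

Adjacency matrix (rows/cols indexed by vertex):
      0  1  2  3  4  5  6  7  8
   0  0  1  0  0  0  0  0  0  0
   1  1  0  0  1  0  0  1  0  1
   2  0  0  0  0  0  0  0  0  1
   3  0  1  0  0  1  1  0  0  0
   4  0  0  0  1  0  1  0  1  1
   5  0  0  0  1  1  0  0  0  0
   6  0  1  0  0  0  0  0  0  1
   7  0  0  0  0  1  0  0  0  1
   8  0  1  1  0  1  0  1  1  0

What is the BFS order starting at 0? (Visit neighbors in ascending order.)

BFS from vertex 0 (neighbors processed in ascending order):
Visit order: 0, 1, 3, 6, 8, 4, 5, 2, 7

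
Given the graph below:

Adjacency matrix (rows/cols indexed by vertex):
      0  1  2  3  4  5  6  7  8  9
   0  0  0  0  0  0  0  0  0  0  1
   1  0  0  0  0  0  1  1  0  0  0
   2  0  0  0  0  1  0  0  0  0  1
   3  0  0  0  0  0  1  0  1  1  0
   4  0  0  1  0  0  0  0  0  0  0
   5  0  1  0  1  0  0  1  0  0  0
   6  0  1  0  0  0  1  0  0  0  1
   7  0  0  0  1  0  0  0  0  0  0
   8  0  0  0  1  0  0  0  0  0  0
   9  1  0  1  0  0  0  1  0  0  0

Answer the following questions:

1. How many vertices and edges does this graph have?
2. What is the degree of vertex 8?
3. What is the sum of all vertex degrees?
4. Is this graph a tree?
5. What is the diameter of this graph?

Count: 10 vertices, 10 edges.
Vertex 8 has neighbors [3], degree = 1.
Handshaking lemma: 2 * 10 = 20.
A tree on 10 vertices has 9 edges. This graph has 10 edges (1 extra). Not a tree.
Diameter (longest shortest path) = 6.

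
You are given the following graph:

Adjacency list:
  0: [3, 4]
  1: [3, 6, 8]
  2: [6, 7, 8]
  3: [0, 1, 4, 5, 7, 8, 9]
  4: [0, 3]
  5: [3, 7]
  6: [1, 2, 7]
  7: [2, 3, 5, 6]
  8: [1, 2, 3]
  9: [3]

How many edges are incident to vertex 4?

Vertex 4 has neighbors [0, 3], so deg(4) = 2.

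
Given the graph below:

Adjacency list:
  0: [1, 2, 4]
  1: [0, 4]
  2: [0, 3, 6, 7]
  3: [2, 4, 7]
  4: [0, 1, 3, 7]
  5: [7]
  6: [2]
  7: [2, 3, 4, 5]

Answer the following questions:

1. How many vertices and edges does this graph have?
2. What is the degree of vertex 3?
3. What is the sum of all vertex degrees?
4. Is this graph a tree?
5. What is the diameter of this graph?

Count: 8 vertices, 11 edges.
Vertex 3 has neighbors [2, 4, 7], degree = 3.
Handshaking lemma: 2 * 11 = 22.
A tree on 8 vertices has 7 edges. This graph has 11 edges (4 extra). Not a tree.
Diameter (longest shortest path) = 3.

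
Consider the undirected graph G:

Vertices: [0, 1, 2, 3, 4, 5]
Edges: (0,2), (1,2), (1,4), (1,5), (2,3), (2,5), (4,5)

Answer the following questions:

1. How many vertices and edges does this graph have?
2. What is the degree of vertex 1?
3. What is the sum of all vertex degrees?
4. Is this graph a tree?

Count: 6 vertices, 7 edges.
Vertex 1 has neighbors [2, 4, 5], degree = 3.
Handshaking lemma: 2 * 7 = 14.
A tree on 6 vertices has 5 edges. This graph has 7 edges (2 extra). Not a tree.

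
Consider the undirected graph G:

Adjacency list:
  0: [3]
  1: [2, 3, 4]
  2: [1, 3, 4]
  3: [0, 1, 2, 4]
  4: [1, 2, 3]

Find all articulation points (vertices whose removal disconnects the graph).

An articulation point is a vertex whose removal disconnects the graph.
Articulation points: [3]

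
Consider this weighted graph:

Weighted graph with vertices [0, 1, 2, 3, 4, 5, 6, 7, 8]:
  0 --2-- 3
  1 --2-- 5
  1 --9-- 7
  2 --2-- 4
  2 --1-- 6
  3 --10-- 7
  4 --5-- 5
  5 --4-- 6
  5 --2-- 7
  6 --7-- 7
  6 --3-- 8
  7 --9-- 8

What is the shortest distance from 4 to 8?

Using Dijkstra's algorithm from vertex 4:
Shortest path: 4 -> 2 -> 6 -> 8
Total weight: 2 + 1 + 3 = 6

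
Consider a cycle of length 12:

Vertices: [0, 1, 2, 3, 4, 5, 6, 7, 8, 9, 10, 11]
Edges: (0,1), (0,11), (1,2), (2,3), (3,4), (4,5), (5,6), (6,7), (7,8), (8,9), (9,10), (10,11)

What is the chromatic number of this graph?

This is an even cycle (C_12). Even cycles are bipartite.
Chromatic number = 2.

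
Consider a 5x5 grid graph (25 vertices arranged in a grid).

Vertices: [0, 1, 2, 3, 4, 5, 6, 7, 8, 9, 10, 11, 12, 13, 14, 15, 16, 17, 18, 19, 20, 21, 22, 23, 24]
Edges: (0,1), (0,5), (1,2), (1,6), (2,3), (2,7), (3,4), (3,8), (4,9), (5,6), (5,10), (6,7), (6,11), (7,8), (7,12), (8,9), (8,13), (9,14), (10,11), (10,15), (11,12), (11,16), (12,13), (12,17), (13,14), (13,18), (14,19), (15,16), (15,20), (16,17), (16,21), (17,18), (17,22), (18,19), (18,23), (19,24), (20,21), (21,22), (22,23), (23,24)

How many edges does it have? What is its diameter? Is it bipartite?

A 5x5 grid has 20 vertical edges and 20 horizontal edges.
Total edges = 20 + 20 = 40.
Diameter = (5-1) + (5-1) = 8 (corner to opposite corner).
Grid graphs are bipartite (checkerboard coloring).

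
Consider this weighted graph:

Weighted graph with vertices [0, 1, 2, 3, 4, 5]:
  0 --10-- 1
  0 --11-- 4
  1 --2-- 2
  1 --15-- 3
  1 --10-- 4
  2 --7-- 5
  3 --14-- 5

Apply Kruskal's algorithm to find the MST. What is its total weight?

Applying Kruskal's algorithm (sort edges by weight, add if no cycle):
  Add (1,2) w=2
  Add (2,5) w=7
  Add (0,1) w=10
  Add (1,4) w=10
  Skip (0,4) w=11 (creates cycle)
  Add (3,5) w=14
  Skip (1,3) w=15 (creates cycle)
MST weight = 43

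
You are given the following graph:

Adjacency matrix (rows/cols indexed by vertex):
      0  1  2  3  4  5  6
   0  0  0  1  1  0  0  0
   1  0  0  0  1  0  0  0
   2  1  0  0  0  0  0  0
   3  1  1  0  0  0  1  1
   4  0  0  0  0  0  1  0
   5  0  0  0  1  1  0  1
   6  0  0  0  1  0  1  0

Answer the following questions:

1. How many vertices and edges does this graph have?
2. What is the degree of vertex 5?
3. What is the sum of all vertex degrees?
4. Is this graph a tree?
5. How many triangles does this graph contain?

Count: 7 vertices, 7 edges.
Vertex 5 has neighbors [3, 4, 6], degree = 3.
Handshaking lemma: 2 * 7 = 14.
A tree on 7 vertices has 6 edges. This graph has 7 edges (1 extra). Not a tree.
Number of triangles = 1.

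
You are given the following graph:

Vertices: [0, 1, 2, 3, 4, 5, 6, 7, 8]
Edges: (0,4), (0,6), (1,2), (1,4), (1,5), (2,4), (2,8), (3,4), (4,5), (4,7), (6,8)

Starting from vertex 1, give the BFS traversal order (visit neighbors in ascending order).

BFS from vertex 1 (neighbors processed in ascending order):
Visit order: 1, 2, 4, 5, 8, 0, 3, 7, 6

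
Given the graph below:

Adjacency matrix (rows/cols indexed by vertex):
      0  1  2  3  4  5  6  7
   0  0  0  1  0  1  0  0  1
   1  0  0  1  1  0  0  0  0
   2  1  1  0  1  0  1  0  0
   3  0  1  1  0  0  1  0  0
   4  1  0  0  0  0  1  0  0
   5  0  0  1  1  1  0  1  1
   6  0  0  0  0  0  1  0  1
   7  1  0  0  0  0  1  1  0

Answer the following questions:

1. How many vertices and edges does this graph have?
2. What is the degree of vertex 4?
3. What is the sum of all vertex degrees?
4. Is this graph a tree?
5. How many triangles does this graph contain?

Count: 8 vertices, 12 edges.
Vertex 4 has neighbors [0, 5], degree = 2.
Handshaking lemma: 2 * 12 = 24.
A tree on 8 vertices has 7 edges. This graph has 12 edges (5 extra). Not a tree.
Number of triangles = 3.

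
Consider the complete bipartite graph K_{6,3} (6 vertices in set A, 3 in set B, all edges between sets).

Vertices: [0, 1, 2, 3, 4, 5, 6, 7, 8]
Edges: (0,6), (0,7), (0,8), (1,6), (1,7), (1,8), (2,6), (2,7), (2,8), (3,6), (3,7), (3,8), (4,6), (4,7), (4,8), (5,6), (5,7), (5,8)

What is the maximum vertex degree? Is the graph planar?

Set-A vertices have degree 3; set-B vertices have degree 6. Maximum degree = max(6,3) = 6.
K_{6,3} contains K_{3,3} as a subgraph (since both sides have >= 3 vertices); by Kuratowski's theorem it is not planar.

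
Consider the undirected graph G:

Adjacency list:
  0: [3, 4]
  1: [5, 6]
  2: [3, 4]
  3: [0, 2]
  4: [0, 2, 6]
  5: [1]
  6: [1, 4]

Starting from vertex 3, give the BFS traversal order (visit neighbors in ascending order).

BFS from vertex 3 (neighbors processed in ascending order):
Visit order: 3, 0, 2, 4, 6, 1, 5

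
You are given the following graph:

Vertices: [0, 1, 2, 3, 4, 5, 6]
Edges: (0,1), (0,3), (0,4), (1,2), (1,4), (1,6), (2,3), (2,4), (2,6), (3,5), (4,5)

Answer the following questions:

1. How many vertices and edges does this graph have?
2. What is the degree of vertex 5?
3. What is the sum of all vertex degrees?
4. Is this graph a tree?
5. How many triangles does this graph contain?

Count: 7 vertices, 11 edges.
Vertex 5 has neighbors [3, 4], degree = 2.
Handshaking lemma: 2 * 11 = 22.
A tree on 7 vertices has 6 edges. This graph has 11 edges (5 extra). Not a tree.
Number of triangles = 3.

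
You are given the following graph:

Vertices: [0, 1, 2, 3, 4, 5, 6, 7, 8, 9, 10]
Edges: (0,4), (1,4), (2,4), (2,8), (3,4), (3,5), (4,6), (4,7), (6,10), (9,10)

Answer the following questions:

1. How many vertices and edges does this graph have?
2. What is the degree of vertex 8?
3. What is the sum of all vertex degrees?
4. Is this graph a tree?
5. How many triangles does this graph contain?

Count: 11 vertices, 10 edges.
Vertex 8 has neighbors [2], degree = 1.
Handshaking lemma: 2 * 10 = 20.
A graph is a tree iff it is connected and has exactly n-1 edges. This graph is connected (all 11 vertices in one component) and has 11-1 = 10 edges. It is a tree.
Number of triangles = 0.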